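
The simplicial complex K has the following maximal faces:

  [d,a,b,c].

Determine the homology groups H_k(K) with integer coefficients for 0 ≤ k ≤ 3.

Order the vertices as a < b < c < d. Listing each simplex with vertices in this order, K has dimension 3 with simplices:

  0-simplices (4): a, b, c, d
  1-simplices (6): ab, ac, ad, bc, bd, cd
  2-simplices (4): abc, abd, acd, bcd
  3-simplices (1): abcd

so the chain groups are C_0 ≅ Z^4, C_1 ≅ Z^6, C_2 ≅ Z^4, C_3 ≅ Z^1.

Boundary ∂_1: C_1 → C_0 is given by ∂[p,q] = [q] − [p].
This gives a 4×6 integer matrix of rank 3; reducing to Smith normal form yields diagonal entries (1,1,1).

∂_2: C_2 → C_1 maps a triangle to the signed sum of its edges. For instance
  ∂acd = cd − ad + ac,
  ∂abc = bc − ac + ab.
The 6×4 boundary matrix has rank 3 and Smith normal form diag(1,1,1).

The boundary map ∂_3: C_3 → C_2 sends each 3-simplex σ to the alternating sum Σ_i (−1)^i (σ with its i-th vertex removed). For instance
  ∂abcd = bcd − acd + abd − abc.
The 4×1 boundary matrix has rank 1 and Smith normal form diag(1).

Reading off H_k = ker ∂_k / im ∂_{k+1}:

  H_0: rank C_0 − rank ∂_1 = 4 − 3 = 1, and the invariant factors of ∂_1 are all 1, so H_0 = Z.
  H_1: rank ker ∂_1 − rank ∂_2 = (6 − 3) − 3 = 0, and the invariant factors of ∂_2 are all 1, so H_1 = 0.
  H_2: rank ker ∂_2 − rank ∂_3 = (4 − 3) − 1 = 0, and the invariant factors of ∂_3 are all 1, so H_2 = 0.
  H_3: rank ker ∂_3 − rank ∂_4 = (1 − 1) − 0 = 0, and there is no ∂_4, so H_3 = 0.

(K is a triangulation of the 3-simplex.)

H_0 ≅ Z,  H_1 = 0,  H_2 = 0,  H_3 = 0.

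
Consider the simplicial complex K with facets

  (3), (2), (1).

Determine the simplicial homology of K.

H_0 = Z^3.

Take the total order 1 < 2 < 3 on the vertex set. Then K (dimension 0) consists of the simplices:

  0-simplices (3): [1], [2], [3]

giving chain groups C_0 ≅ Z^3.

Now H_k = ker ∂_k / im ∂_{k+1}, so:

  H_0: rank C_0 − rank ∂_1 = 3 − 0 = 3, and there is no ∂_1, so H_0 = Z^3.

(K is a triangulation of a set of 3 points.)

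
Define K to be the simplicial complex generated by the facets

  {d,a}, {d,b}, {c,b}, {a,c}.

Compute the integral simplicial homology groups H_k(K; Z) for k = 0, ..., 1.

Fix the vertex order a < b < c < d and write every simplex with vertices in increasing order. Then dim K = 1 and the simplices of K are:

  0-simplices (4): a, b, c, d
  1-simplices (4): ac, ad, bc, bd

Hence C_0 ≅ Z^4, C_1 ≅ Z^4.

Boundary ∂_1: C_1 → C_0 sends each edge [p,q] (with p < q) to q − p. For instance
  ∂bc = c − b.
The resulting 4×4 matrix has rank 3, and its Smith normal form has invariant factors (1,1,1).

Reading off H_k = ker ∂_k / im ∂_{k+1}:

  H_0: rank C_0 − rank ∂_1 = 4 − 3 = 1, and the invariant factors of ∂_1 are all 1, so H_0 ≅ Z.
  H_1: rank ker ∂_1 − rank ∂_2 = (4 − 3) − 0 = 1, and there is no ∂_2, so H_1 ≅ Z.

H_0 = Z,  H_1 = Z.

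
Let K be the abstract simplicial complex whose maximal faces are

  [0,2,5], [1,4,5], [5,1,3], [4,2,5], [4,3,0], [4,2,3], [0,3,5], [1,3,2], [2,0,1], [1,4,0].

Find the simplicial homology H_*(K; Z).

Take the total order 0 < 1 < 2 < 3 < 4 < 5 on the vertex set. Then K (dimension 2) consists of the simplices:

  0-simplices (6): [0], [1], [2], [3], [4], [5]
  1-simplices (15): [0,1], [0,2], [0,3], [0,4], [0,5], [1,2], [1,3], [1,4], [1,5], [2,3], [2,4], [2,5], [3,4], [3,5], [4,5]
  2-simplices (10): [0,1,2], [0,1,4], [0,2,5], [0,3,4], [0,3,5], [1,2,3], [1,3,5], [1,4,5], [2,3,4], [2,4,5]

so the chain groups are C_0 ≅ Z^6, C_1 ≅ Z^15, C_2 ≅ Z^10.

The boundary map ∂_1: C_1 → C_0 maps an edge to its endpoints' difference, ∂[p,q] = q − p. For instance
  ∂[1,3] = [3] − [1].
The resulting 6×15 matrix has rank 5, and its Smith normal form has invariant factors (1,1,1,1,1).

∂_2: C_2 → C_1 sends each 2-simplex [p,q,r] to [q,r] − [p,r] + [p,q]. For instance
  ∂[1,3,5] = [3,5] − [1,5] + [1,3],
  ∂[0,3,5] = [3,5] − [0,5] + [0,3].
The 15×10 boundary matrix has rank 10 and Smith normal form diag(1,1,1,1,1,1,1,1,1,2).

Now H_k = ker ∂_k / im ∂_{k+1}, so:

  H_0: rank C_0 − rank ∂_1 = 6 − 5 = 1, and the invariant factors of ∂_1 are all 1, so H_0 = Z.
  H_1: rank ker ∂_1 − rank ∂_2 = (15 − 5) − 10 = 0, and ∂_2 has invariant factor 2 > 1, so H_1 = Z/2.
  H_2: rank ker ∂_2 − rank ∂_3 = (10 − 10) − 0 = 0, and there is no ∂_3, so H_2 = 0.

H_0 = Z,  H_1 = Z/2,  H_2 = 0.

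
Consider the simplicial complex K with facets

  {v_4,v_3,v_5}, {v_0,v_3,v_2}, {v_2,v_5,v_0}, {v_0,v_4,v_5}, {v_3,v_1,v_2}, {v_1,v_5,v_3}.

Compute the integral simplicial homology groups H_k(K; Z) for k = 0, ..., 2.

Take the total order v_0 < v_1 < v_2 < v_3 < v_4 < v_5 on the vertex set. Then K (dimension 2) consists of the simplices:

  0-simplices (6): [v_0], [v_1], [v_2], [v_3], [v_4], [v_5]
  1-simplices (12): [v_0,v_2], [v_0,v_3], [v_0,v_4], [v_0,v_5], [v_1,v_2], [v_1,v_3], [v_1,v_5], [v_2,v_3], [v_2,v_5], [v_3,v_4], [v_3,v_5], [v_4,v_5]
  2-simplices (6): [v_0,v_2,v_3], [v_0,v_2,v_5], [v_0,v_4,v_5], [v_1,v_2,v_3], [v_1,v_3,v_5], [v_3,v_4,v_5]

giving chain groups C_0 ≅ Z^6, C_1 ≅ Z^12, C_2 ≅ Z^6.

∂_1: C_1 → C_0 maps an edge to its endpoints' difference, ∂[p,q] = q − p. For instance
  ∂[v_0,v_4] = [v_4] − [v_0].
This gives a 6×12 integer matrix of rank 5; reducing to Smith normal form yields diagonal entries (1,1,1,1,1).

The boundary map ∂_2: C_2 → C_1 acts by ∂[p,q,r] = [q,r] − [p,r] + [p,q]. For instance
  ∂[v_1,v_2,v_3] = [v_2,v_3] − [v_1,v_3] + [v_1,v_2],
  ∂[v_3,v_4,v_5] = [v_4,v_5] − [v_3,v_5] + [v_3,v_4].
This gives a 12×6 integer matrix of rank 6; reducing to Smith normal form yields diagonal entries (1,1,1,1,1,1).

Computing H_k = (kernel of ∂_k) / (image of ∂_{k+1}):

  H_0: rank C_0 − rank ∂_1 = 6 − 5 = 1, and the invariant factors of ∂_1 are all 1, so H_0 ≅ Z.
  H_1: rank ker ∂_1 − rank ∂_2 = (12 − 5) − 6 = 1, and the invariant factors of ∂_2 are all 1, so H_1 ≅ Z.
  H_2: rank ker ∂_2 − rank ∂_3 = (6 − 6) − 0 = 0, and there is no ∂_3, so H_2 ≅ 0.

As a check, the Euler characteristic is 6 − 12 + 6 = 0, which agrees with 1 − 1 + 0 = 0.

H_0 = Z,  H_1 = Z,  H_2 = 0.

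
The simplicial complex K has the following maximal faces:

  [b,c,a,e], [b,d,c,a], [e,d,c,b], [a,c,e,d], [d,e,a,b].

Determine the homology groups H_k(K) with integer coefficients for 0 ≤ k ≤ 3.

H_0 = Z,  H_1 = 0,  H_2 = 0,  H_3 = Z.

Take the total order a < b < c < d < e on the vertex set. Then K (dimension 3) consists of the simplices:

  0-simplices (5): a, b, c, d, e
  1-simplices (10): ab, ac, ad, ae, bc, bd, be, cd, ce, de
  2-simplices (10): abc, abd, abe, acd, ace, ade, bcd, bce, bde, cde
  3-simplices (5): abcd, abce, abde, acde, bcde

giving chain groups C_0 ≅ Z^5, C_1 ≅ Z^10, C_2 ≅ Z^10, C_3 ≅ Z^5.

Boundary ∂_1: C_1 → C_0 is given by ∂[p,q] = [q] − [p]. For instance
  ∂bd = d − b.
As a 5×10 matrix over Z this has rank 4, with invariant factors (1,1,1,1).

Boundary ∂_2: C_2 → C_1 sends each 2-simplex [p,q,r] to [q,r] − [p,r] + [p,q]. For instance
  ∂abe = be − ae + ab,
  ∂bce = ce − be + bc.
As a 10×10 matrix over Z this has rank 6, with invariant factors (1,1,1,1,1,1).

∂_3: C_3 → C_2 sends each 3-simplex σ to the alternating sum Σ_i (−1)^i (σ with its i-th vertex removed). For instance
  ∂bcde = cde − bde + bce − bcd,
  ∂acde = cde − ade + ace − acd.
The resulting 10×5 matrix has rank 4, and its Smith normal form has invariant factors (1,1,1,1).

From H_k ≅ ker(∂_k) / im(∂_{k+1}) we obtain:

  H_0: rank C_0 − rank ∂_1 = 5 − 4 = 1, and the invariant factors of ∂_1 are all 1, so H_0 ≅ Z.
  H_1: rank ker ∂_1 − rank ∂_2 = (10 − 4) − 6 = 0, and the invariant factors of ∂_2 are all 1, so H_1 ≅ 0.
  H_2: rank ker ∂_2 − rank ∂_3 = (10 − 6) − 4 = 0, and the invariant factors of ∂_3 are all 1, so H_2 ≅ 0.
  H_3: rank ker ∂_3 − rank ∂_4 = (5 − 4) − 0 = 1, and there is no ∂_4, so H_3 ≅ Z.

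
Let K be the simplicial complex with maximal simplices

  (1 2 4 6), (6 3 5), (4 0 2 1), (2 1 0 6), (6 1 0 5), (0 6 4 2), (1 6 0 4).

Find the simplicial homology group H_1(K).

H_1 ≅ 0.

K has 7 vertices, 15 edges, 14 triangles, 6 3-simplices.
rank ∂_1 = 6, rank ∂_2 = 9 ⇒ b_1 = 15 − 6 − 9 = 0; all invariant factors of ∂_2 are 1 so no torsion. So H_1 ≅ 0.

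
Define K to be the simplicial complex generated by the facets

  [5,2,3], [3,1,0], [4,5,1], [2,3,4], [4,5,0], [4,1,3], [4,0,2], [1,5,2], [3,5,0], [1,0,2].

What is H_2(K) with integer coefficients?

H_2 = 0.

Take the total order 0 < 1 < 2 < 3 < 4 < 5 on the vertex set. Then K (dimension 2) consists of the simplices:

  0-simplices (6): [0], [1], [2], [3], [4], [5]
  1-simplices (15): [0,1], [0,2], [0,3], [0,4], [0,5], [1,2], [1,3], [1,4], [1,5], [2,3], [2,4], [2,5], [3,4], [3,5], [4,5]
  2-simplices (10): [0,1,2], [0,1,3], [0,2,4], [0,3,5], [0,4,5], [1,2,5], [1,3,4], [1,4,5], [2,3,4], [2,3,5]

Hence C_0 ≅ Z^6, C_1 ≅ Z^15, C_2 ≅ Z^10.

Boundary ∂_1: C_1 → C_0 is given by ∂[p,q] = [q] − [p]. For instance
  ∂[3,5] = [5] − [3].
This gives a 6×15 integer matrix of rank 5; reducing to Smith normal form yields diagonal entries (1,1,1,1,1).

∂_2: C_2 → C_1 sends each 2-simplex [p,q,r] to [q,r] − [p,r] + [p,q]. For instance
  ∂[0,3,5] = [3,5] − [0,5] + [0,3],
  ∂[0,1,3] = [1,3] − [0,3] + [0,1].
The resulting 15×10 matrix has rank 10, and its Smith normal form has invariant factors (1,1,1,1,1,1,1,1,1,2).

Reading off H_k = ker ∂_k / im ∂_{k+1}:

  H_2: rank ker ∂_2 − rank ∂_3 = (10 − 10) − 0 = 0, and there is no ∂_3, so H_2 ≅ 0.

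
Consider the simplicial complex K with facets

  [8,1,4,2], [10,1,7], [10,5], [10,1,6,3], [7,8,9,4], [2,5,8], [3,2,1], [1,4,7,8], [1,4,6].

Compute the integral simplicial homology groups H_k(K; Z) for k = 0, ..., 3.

H_0 ≅ Z,  H_1 ≅ Z,  H_2 = 0,  H_3 = 0.

Take the total order 1 < 2 < 3 < 4 < 5 < 6 < 7 < 8 < 9 < 10 on the vertex set. Then K (dimension 3) consists of the simplices:

  0-simplices (10): [1], [2], [3], [4], [5], [6], [7], [8], [9], [10]
  1-simplices (24): (24 of them)
  2-simplices (18): (18 of them)
  3-simplices (4): [1,2,4,8], [1,3,6,10], [1,4,7,8], [4,7,8,9]

giving chain groups C_0 ≅ Z^10, C_1 ≅ Z^24, C_2 ≅ Z^18, C_3 ≅ Z^4.

Boundary ∂_1: C_1 → C_0 sends each edge [p,q] (with p < q) to q − p. For instance
  ∂[1,8] = [8] − [1].
The resulting 10×24 matrix has rank 9, and its Smith normal form has invariant factors (1,1,1,1,1,1,1,1,1).

∂_2: C_2 → C_1 maps a triangle to the signed sum of its edges. For instance
  ∂[1,7,10] = [7,10] − [1,10] + [1,7],
  ∂[1,3,10] = [3,10] − [1,10] + [1,3].
As a 24×18 matrix over Z this has rank 14, with invariant factors (1,1,1,1,1,1,1,1,1,1,1,1,1,1).

The boundary map ∂_3: C_3 → C_2 sends each 3-simplex σ to the alternating sum Σ_i (−1)^i (σ with its i-th vertex removed). For instance
  ∂[1,4,7,8] = [4,7,8] − [1,7,8] + [1,4,8] − [1,4,7],
  ∂[1,2,4,8] = [2,4,8] − [1,4,8] + [1,2,8] − [1,2,4].
This gives a 18×4 integer matrix of rank 4; reducing to Smith normal form yields diagonal entries (1,1,1,1).

Reading off H_k = ker ∂_k / im ∂_{k+1}:

  H_0: rank C_0 − rank ∂_1 = 10 − 9 = 1, and the invariant factors of ∂_1 are all 1, so H_0 = Z.
  H_1: rank ker ∂_1 − rank ∂_2 = (24 − 9) − 14 = 1, and the invariant factors of ∂_2 are all 1, so H_1 = Z.
  H_2: rank ker ∂_2 − rank ∂_3 = (18 − 14) − 4 = 0, and the invariant factors of ∂_3 are all 1, so H_2 = 0.
  H_3: rank ker ∂_3 − rank ∂_4 = (4 − 4) − 0 = 0, and there is no ∂_4, so H_3 = 0.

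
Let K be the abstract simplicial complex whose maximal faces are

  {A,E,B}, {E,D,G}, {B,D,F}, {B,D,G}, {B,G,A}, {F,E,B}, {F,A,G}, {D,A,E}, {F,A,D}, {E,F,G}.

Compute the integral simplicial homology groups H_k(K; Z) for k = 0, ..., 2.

H_0 ≅ Z,  H_1 ≅ Z/2,  H_2 = 0.

K has 6 vertices, 15 edges, 10 triangles.
rank ∂_0 = 0, rank ∂_1 = 5 ⇒ b_0 = 6 − 0 − 5 = 1; all invariant factors of ∂_1 are 1 so no torsion. So H_0 = Z.
rank ∂_1 = 5, rank ∂_2 = 10 ⇒ b_1 = 15 − 5 − 10 = 0; ∂_2 has invariant factor(s) [2] giving torsion. So H_1 = Z/2.
rank ∂_2 = 10, rank ∂_3 = 0 ⇒ b_2 = 10 − 10 − 0 = 0. So H_2 = 0.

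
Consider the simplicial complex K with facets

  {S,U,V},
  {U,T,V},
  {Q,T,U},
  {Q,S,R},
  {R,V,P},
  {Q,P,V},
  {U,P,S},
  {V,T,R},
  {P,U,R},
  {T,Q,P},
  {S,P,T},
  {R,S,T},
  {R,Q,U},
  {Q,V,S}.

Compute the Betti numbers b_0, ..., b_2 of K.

Order the vertices as P < Q < R < S < T < U < V. Listing each simplex with vertices in this order, K has dimension 2 with simplices:

  0-simplices (7): P, Q, R, S, T, U, V
  1-simplices (21): PQ, PR, PS, PT, PU, PV, QR, QS, QT, QU, QV, RS, RT, RU, RV, ST, SU, SV, TU, TV, UV
  2-simplices (14): PQT, PQV, PRU, PRV, PST, PSU, QRS, QRU, QSV, QTU, RST, RTV, SUV, TUV

so the chain groups are C_0 ≅ Z^7, C_1 ≅ Z^21, C_2 ≅ Z^14.

∂_1: C_1 → C_0 sends each edge [p,q] (with p < q) to q − p. For instance
  ∂QR = R − Q.
The 7×21 boundary matrix has rank 6 and Smith normal form diag(1,1,1,1,1,1).

The boundary map ∂_2: C_2 → C_1 maps a triangle to the signed sum of its edges. For instance
  ∂RST = ST − RT + RS,
  ∂PQV = QV − PV + PQ.
The resulting 21×14 matrix has rank 13, and its Smith normal form has invariant factors (1,1,1,1,1,1,1,1,1,1,1,1,1).

Reading off H_k = ker ∂_k / im ∂_{k+1}:

  H_0: rank C_0 − rank ∂_1 = 7 − 6 = 1, and the invariant factors of ∂_1 are all 1, so H_0 = Z.
  H_1: rank ker ∂_1 − rank ∂_2 = (21 − 6) − 13 = 2, and the invariant factors of ∂_2 are all 1, so H_1 = Z^2.
  H_2: rank ker ∂_2 − rank ∂_3 = (14 − 13) − 0 = 1, and there is no ∂_3, so H_2 = Z.

(K is a triangulation of the torus T^2.)

Hence the Betti numbers are b_0 = 1, b_1 = 2, b_2 = 1.

b_0 = 1, b_1 = 2, b_2 = 1.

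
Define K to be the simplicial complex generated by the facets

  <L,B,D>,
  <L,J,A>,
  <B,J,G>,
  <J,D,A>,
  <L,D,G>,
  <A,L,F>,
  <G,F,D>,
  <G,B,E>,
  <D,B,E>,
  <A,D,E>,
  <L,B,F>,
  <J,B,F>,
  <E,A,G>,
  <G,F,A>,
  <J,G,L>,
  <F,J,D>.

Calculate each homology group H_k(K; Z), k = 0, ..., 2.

Take the total order A < B < D < E < F < G < J < L on the vertex set. Then K (dimension 2) consists of the simplices:

  0-simplices (8): A, B, D, E, F, G, J, L
  1-simplices (24): AD, AE, AF, AG, AJ, AL, BD, BE, BF, BG, BJ, BL, DE, DF, DG, DJ, DL, EG, FG, FJ, FL, GJ, GL, JL
  2-simplices (16): ADE, ADJ, AEG, AFG, AFL, AJL, BDE, BDL, BEG, BFJ, BFL, BGJ, DFG, DFJ, DGL, GJL

so the chain groups are C_0 ≅ Z^8, C_1 ≅ Z^24, C_2 ≅ Z^16.

∂_1: C_1 → C_0 is given by ∂[p,q] = [q] − [p]. For instance
  ∂AJ = J − A.
The 8×24 boundary matrix has rank 7 and Smith normal form diag(1,1,1,1,1,1,1).

∂_2: C_2 → C_1 maps a triangle to the signed sum of its edges. For instance
  ∂AFG = FG − AG + AF,
  ∂AFL = FL − AL + AF.
The resulting 24×16 matrix has rank 15, and its Smith normal form has invariant factors (1,1,1,1,1,1,1,1,1,1,1,1,1,1,1).

Now H_k = ker ∂_k / im ∂_{k+1}, so:

  H_0: rank C_0 − rank ∂_1 = 8 − 7 = 1, and the invariant factors of ∂_1 are all 1, so H_0 = Z.
  H_1: rank ker ∂_1 − rank ∂_2 = (24 − 7) − 15 = 2, and the invariant factors of ∂_2 are all 1, so H_1 = Z^2.
  H_2: rank ker ∂_2 − rank ∂_3 = (16 − 15) − 0 = 1, and there is no ∂_3, so H_2 = Z.

As a check, the Euler characteristic is 8 − 24 + 16 = 0, which agrees with 1 − 2 + 1 = 0.
(K is a triangulation of the torus T^2.)

H_0 ≅ Z,  H_1 ≅ Z^2,  H_2 ≅ Z.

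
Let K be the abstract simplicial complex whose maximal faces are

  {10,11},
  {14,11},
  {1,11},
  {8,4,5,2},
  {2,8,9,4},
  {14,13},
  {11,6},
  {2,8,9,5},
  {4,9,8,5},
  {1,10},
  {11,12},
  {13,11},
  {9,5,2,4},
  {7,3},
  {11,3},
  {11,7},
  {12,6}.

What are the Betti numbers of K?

Order the vertices as 1 < 2 < 3 < 4 < 5 < 6 < 7 < 8 < 9 < 10 < 11 < 12 < 13 < 14. Listing each simplex with vertices in this order, K has dimension 3 with simplices:

  0-simplices (14): [1], [2], [3], [4], [5], [6], [7], [8], [9], [10], [11], [12], [13], [14]
  1-simplices (22): (22 of them)
  2-simplices (10): [2,4,5], [2,4,8], [2,4,9], [2,5,8], [2,5,9], [2,8,9], [4,5,8], [4,5,9], [4,8,9], [5,8,9]
  3-simplices (5): [2,4,5,8], [2,4,5,9], [2,4,8,9], [2,5,8,9], [4,5,8,9]

giving chain groups C_0 ≅ Z^14, C_1 ≅ Z^22, C_2 ≅ Z^10, C_3 ≅ Z^5.

∂_1: C_1 → C_0 maps an edge to its endpoints' difference, ∂[p,q] = q − p.
The 14×22 boundary matrix has rank 12 and Smith normal form diag(1,1,1,1,1,1,1,1,1,1,1,1).

The boundary map ∂_2: C_2 → C_1 maps a triangle to the signed sum of its edges. For instance
  ∂[4,5,9] = [5,9] − [4,9] + [4,5],
  ∂[2,8,9] = [8,9] − [2,9] + [2,8].
The 22×10 boundary matrix has rank 6 and Smith normal form diag(1,1,1,1,1,1).

Boundary ∂_3: C_3 → C_2 sends each 3-simplex σ to the alternating sum Σ_i (−1)^i (σ with its i-th vertex removed). For instance
  ∂[2,4,5,9] = [4,5,9] − [2,5,9] + [2,4,9] − [2,4,5],
  ∂[2,4,8,9] = [4,8,9] − [2,8,9] + [2,4,9] − [2,4,8].
The resulting 10×5 matrix has rank 4, and its Smith normal form has invariant factors (1,1,1,1).

Reading off H_k = ker ∂_k / im ∂_{k+1}:

  H_0: rank C_0 − rank ∂_1 = 14 − 12 = 2, and the invariant factors of ∂_1 are all 1, so H_0 ≅ Z^2.
  H_1: rank ker ∂_1 − rank ∂_2 = (22 − 12) − 6 = 4, and the invariant factors of ∂_2 are all 1, so H_1 ≅ Z^4.
  H_2: rank ker ∂_2 − rank ∂_3 = (10 − 6) − 4 = 0, and the invariant factors of ∂_3 are all 1, so H_2 ≅ 0.
  H_3: rank ker ∂_3 − rank ∂_4 = (5 − 4) − 0 = 1, and there is no ∂_4, so H_3 ≅ Z.

As a check, the Euler characteristic is 14 − 22 + 10 − 5 = -3, which agrees with 2 − 4 + 0 − 1 = -3.

Hence the Betti numbers are b_0 = 2, b_1 = 4, b_2 = 0, b_3 = 1.

b_0 = 2, b_1 = 4, b_2 = 0, b_3 = 1.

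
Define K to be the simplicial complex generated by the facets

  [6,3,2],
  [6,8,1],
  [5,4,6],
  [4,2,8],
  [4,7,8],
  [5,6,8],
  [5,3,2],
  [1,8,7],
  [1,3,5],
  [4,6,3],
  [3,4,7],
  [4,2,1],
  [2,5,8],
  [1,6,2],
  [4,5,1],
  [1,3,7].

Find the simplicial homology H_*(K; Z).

H_0 = Z,  H_1 = Z^2,  H_2 = Z.

Fix the vertex order 1 < 2 < 3 < 4 < 5 < 6 < 7 < 8 and write every simplex with vertices in increasing order. Then dim K = 2 and the simplices of K are:

  0-simplices (8): [1], [2], [3], [4], [5], [6], [7], [8]
  1-simplices (24): (24 of them)
  2-simplices (16): [1,2,4], [1,2,6], [1,3,5], [1,3,7], [1,4,5], [1,6,8], [1,7,8], [2,3,5], [2,3,6], [2,4,8], [2,5,8], [3,4,6], [3,4,7], [4,5,6], [4,7,8], [5,6,8]

giving chain groups C_0 ≅ Z^8, C_1 ≅ Z^24, C_2 ≅ Z^16.

The boundary map ∂_1: C_1 → C_0 maps an edge to its endpoints' difference, ∂[p,q] = q − p.
The 8×24 boundary matrix has rank 7 and Smith normal form diag(1,1,1,1,1,1,1).

Boundary ∂_2: C_2 → C_1 sends each 2-simplex [p,q,r] to [q,r] − [p,r] + [p,q]. For instance
  ∂[1,6,8] = [6,8] − [1,8] + [1,6],
  ∂[3,4,7] = [4,7] − [3,7] + [3,4].
This gives a 24×16 integer matrix of rank 15; reducing to Smith normal form yields diagonal entries (1,1,1,1,1,1,1,1,1,1,1,1,1,1,1).

Reading off H_k = ker ∂_k / im ∂_{k+1}:

  H_0: rank C_0 − rank ∂_1 = 8 − 7 = 1, and the invariant factors of ∂_1 are all 1, so H_0 = Z.
  H_1: rank ker ∂_1 − rank ∂_2 = (24 − 7) − 15 = 2, and the invariant factors of ∂_2 are all 1, so H_1 = Z^2.
  H_2: rank ker ∂_2 − rank ∂_3 = (16 − 15) − 0 = 1, and there is no ∂_3, so H_2 = Z.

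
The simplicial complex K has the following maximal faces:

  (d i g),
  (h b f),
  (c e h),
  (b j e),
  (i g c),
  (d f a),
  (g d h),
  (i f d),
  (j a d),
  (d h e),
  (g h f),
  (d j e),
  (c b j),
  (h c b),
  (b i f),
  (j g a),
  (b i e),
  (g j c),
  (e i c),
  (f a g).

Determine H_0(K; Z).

H_0 ≅ Z.

We work with the vertex ordering a < b < c < d < e < f < g < h < i < j. The simplices of K, each written with vertices in increasing order, are:

  0-simplices (10): a, b, c, d, e, f, g, h, i, j
  1-simplices (30): ad, af, ag, aj, bc, be, bf, bh, bi, bj, ce, cg, ch, ci, cj, de, df, dg, dh, di, dj, eh, ei, ej, fg, fh, fi, gh, gi, gj
  2-simplices (20): adf, adj, afg, agj, bch, bcj, bei, bej, bfh, bfi, ceh, cei, cgi, cgj, deh, dej, dfi, dgh, dgi, fgh

Hence C_0 ≅ Z^10, C_1 ≅ Z^30, C_2 ≅ Z^20.

The boundary map ∂_1: C_1 → C_0 maps an edge to its endpoints' difference, ∂[p,q] = q − p.
This gives a 10×30 integer matrix of rank 9; reducing to Smith normal form yields diagonal entries (1,1,1,1,1,1,1,1,1).

Boundary ∂_2: C_2 → C_1 acts by ∂[p,q,r] = [q,r] − [p,r] + [p,q]. For instance
  ∂bfi = fi − bi + bf,
  ∂bcj = cj − bj + bc.
The 30×20 boundary matrix has rank 20 and Smith normal form diag(1,1,1,1,1,1,1,1,1,1,1,1,1,1,1,1,1,1,1,2).

Now H_k = ker ∂_k / im ∂_{k+1}, so:

  H_0: rank C_0 − rank ∂_1 = 10 − 9 = 1, and the invariant factors of ∂_1 are all 1, so H_0 ≅ Z.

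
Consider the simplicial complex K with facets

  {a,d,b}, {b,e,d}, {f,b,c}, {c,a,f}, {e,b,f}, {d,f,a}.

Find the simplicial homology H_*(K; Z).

H_0 = Z,  H_1 = Z,  H_2 = 0.

Fix the vertex order a < b < c < d < e < f and write every simplex with vertices in increasing order. Then dim K = 2 and the simplices of K are:

  0-simplices (6): a, b, c, d, e, f
  1-simplices (12): ab, ac, ad, af, bc, bd, be, bf, cf, de, df, ef
  2-simplices (6): abd, acf, adf, bcf, bde, bef

so the chain groups are C_0 ≅ Z^6, C_1 ≅ Z^12, C_2 ≅ Z^6.

The boundary map ∂_1: C_1 → C_0 sends each edge [p,q] (with p < q) to q − p. For instance
  ∂bd = d − b.
As a 6×12 matrix over Z this has rank 5, with invariant factors (1,1,1,1,1).

The boundary map ∂_2: C_2 → C_1 maps a triangle to the signed sum of its edges. For instance
  ∂adf = df − af + ad,
  ∂abd = bd − ad + ab.
This gives a 12×6 integer matrix of rank 6; reducing to Smith normal form yields diagonal entries (1,1,1,1,1,1).

Reading off H_k = ker ∂_k / im ∂_{k+1}:

  H_0: rank C_0 − rank ∂_1 = 6 − 5 = 1, and the invariant factors of ∂_1 are all 1, so H_0 = Z.
  H_1: rank ker ∂_1 − rank ∂_2 = (12 − 5) − 6 = 1, and the invariant factors of ∂_2 are all 1, so H_1 = Z.
  H_2: rank ker ∂_2 − rank ∂_3 = (6 − 6) − 0 = 0, and there is no ∂_3, so H_2 = 0.

As a check, the Euler characteristic is 6 − 12 + 6 = 0, which agrees with 1 − 1 + 0 = 0.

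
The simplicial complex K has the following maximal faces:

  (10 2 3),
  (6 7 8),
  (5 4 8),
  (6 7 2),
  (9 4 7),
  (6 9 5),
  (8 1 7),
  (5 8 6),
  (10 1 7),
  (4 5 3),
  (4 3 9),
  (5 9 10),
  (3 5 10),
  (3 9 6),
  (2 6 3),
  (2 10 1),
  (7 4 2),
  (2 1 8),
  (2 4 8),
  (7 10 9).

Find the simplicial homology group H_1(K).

We work with the vertex ordering 1 < 2 < 3 < 4 < 5 < 6 < 7 < 8 < 9 < 10. The simplices of K, each written with vertices in increasing order, are:

  0-simplices (10): [1], [2], [3], [4], [5], [6], [7], [8], [9], [10]
  1-simplices (30): (30 of them)
  2-simplices (20): (20 of them)

giving chain groups C_0 ≅ Z^10, C_1 ≅ Z^30, C_2 ≅ Z^20.

∂_1: C_1 → C_0 is given by ∂[p,q] = [q] − [p].
The resulting 10×30 matrix has rank 9, and its Smith normal form has invariant factors (1,1,1,1,1,1,1,1,1).

Boundary ∂_2: C_2 → C_1 acts by ∂[p,q,r] = [q,r] − [p,r] + [p,q]. For instance
  ∂[1,2,8] = [2,8] − [1,8] + [1,2],
  ∂[2,6,7] = [6,7] − [2,7] + [2,6].
The resulting 30×20 matrix has rank 20, and its Smith normal form has invariant factors (1,1,1,1,1,1,1,1,1,1,1,1,1,1,1,1,1,1,1,2).

Now H_k = ker ∂_k / im ∂_{k+1}, so:

  H_1: rank ker ∂_1 − rank ∂_2 = (30 − 9) − 20 = 1, and ∂_2 has invariant factor 2 > 1, so H_1 ≅ Z ⊕ Z/2Z.

H_1 ≅ Z ⊕ Z/2Z.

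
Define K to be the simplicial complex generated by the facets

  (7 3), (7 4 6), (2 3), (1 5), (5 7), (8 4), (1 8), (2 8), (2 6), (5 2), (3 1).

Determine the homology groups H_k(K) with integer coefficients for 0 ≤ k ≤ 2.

H_0 = Z,  H_1 = Z^5,  H_2 = 0.

Order the vertices as 1 < 2 < 3 < 4 < 5 < 6 < 7 < 8. Listing each simplex with vertices in this order, K has dimension 2 with simplices:

  0-simplices (8): [1], [2], [3], [4], [5], [6], [7], [8]
  1-simplices (13): [1,3], [1,5], [1,8], [2,3], [2,5], [2,6], [2,8], [3,7], [4,6], [4,7], [4,8], [5,7], [6,7]
  2-simplices (1): [4,6,7]

so the chain groups are C_0 ≅ Z^8, C_1 ≅ Z^13, C_2 ≅ Z^1.

∂_1: C_1 → C_0 maps an edge to its endpoints' difference, ∂[p,q] = q − p.
This gives a 8×13 integer matrix of rank 7; reducing to Smith normal form yields diagonal entries (1,1,1,1,1,1,1).

∂_2: C_2 → C_1 acts by ∂[p,q,r] = [q,r] − [p,r] + [p,q]. For instance
  ∂[4,6,7] = [6,7] − [4,7] + [4,6].
The resulting 13×1 matrix has rank 1, and its Smith normal form has invariant factors (1).

Computing H_k = (kernel of ∂_k) / (image of ∂_{k+1}):

  H_0: rank C_0 − rank ∂_1 = 8 − 7 = 1, and the invariant factors of ∂_1 are all 1, so H_0 ≅ Z.
  H_1: rank ker ∂_1 − rank ∂_2 = (13 − 7) − 1 = 5, and the invariant factors of ∂_2 are all 1, so H_1 ≅ Z^5.
  H_2: rank ker ∂_2 − rank ∂_3 = (1 − 1) − 0 = 0, and there is no ∂_3, so H_2 ≅ 0.

As a check, the Euler characteristic is 8 − 13 + 1 = -4, which agrees with 1 − 5 + 0 = -4.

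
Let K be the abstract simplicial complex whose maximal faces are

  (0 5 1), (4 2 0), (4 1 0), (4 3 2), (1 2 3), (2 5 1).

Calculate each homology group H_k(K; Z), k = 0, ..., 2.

H_0 = Z,  H_1 = Z,  H_2 = 0.

Take the total order 0 < 1 < 2 < 3 < 4 < 5 on the vertex set. Then K (dimension 2) consists of the simplices:

  0-simplices (6): [0], [1], [2], [3], [4], [5]
  1-simplices (12): [0,1], [0,2], [0,4], [0,5], [1,2], [1,3], [1,4], [1,5], [2,3], [2,4], [2,5], [3,4]
  2-simplices (6): [0,1,4], [0,1,5], [0,2,4], [1,2,3], [1,2,5], [2,3,4]

so the chain groups are C_0 ≅ Z^6, C_1 ≅ Z^12, C_2 ≅ Z^6.

∂_1: C_1 → C_0 sends each edge [p,q] (with p < q) to q − p.
The resulting 6×12 matrix has rank 5, and its Smith normal form has invariant factors (1,1,1,1,1).

Boundary ∂_2: C_2 → C_1 acts by ∂[p,q,r] = [q,r] − [p,r] + [p,q]. For instance
  ∂[1,2,3] = [2,3] − [1,3] + [1,2],
  ∂[0,2,4] = [2,4] − [0,4] + [0,2].
As a 12×6 matrix over Z this has rank 6, with invariant factors (1,1,1,1,1,1).

Computing H_k = (kernel of ∂_k) / (image of ∂_{k+1}):

  H_0: rank C_0 − rank ∂_1 = 6 − 5 = 1, and the invariant factors of ∂_1 are all 1, so H_0 ≅ Z.
  H_1: rank ker ∂_1 − rank ∂_2 = (12 − 5) − 6 = 1, and the invariant factors of ∂_2 are all 1, so H_1 ≅ Z.
  H_2: rank ker ∂_2 − rank ∂_3 = (6 − 6) − 0 = 0, and there is no ∂_3, so H_2 ≅ 0.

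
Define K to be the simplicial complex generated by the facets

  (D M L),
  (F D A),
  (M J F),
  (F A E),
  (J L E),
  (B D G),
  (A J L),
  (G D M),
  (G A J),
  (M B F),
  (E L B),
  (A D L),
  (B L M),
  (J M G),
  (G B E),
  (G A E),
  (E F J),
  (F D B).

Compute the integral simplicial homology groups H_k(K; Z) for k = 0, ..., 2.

H_0 = Z,  H_1 = Z ⊕ Z/2,  H_2 = 0.

Take the total order A < B < D < E < F < G < J < L < M on the vertex set. Then K (dimension 2) consists of the simplices:

  0-simplices (9): A, B, D, E, F, G, J, L, M
  1-simplices (27): AD, AE, AF, AG, AJ, AL, BD, BE, BF, BG, BL, BM, DF, DG, DL, DM, EF, EG, EJ, EL, FJ, FM, GJ, GM, JL, JM, LM
  2-simplices (18): ADF, ADL, AEF, AEG, AGJ, AJL, BDF, BDG, BEG, BEL, BFM, BLM, DGM, DLM, EFJ, EJL, FJM, GJM

so the chain groups are C_0 ≅ Z^9, C_1 ≅ Z^27, C_2 ≅ Z^18.

∂_1: C_1 → C_0 is given by ∂[p,q] = [q] − [p]. For instance
  ∂EG = G − E.
The resulting 9×27 matrix has rank 8, and its Smith normal form has invariant factors (1,1,1,1,1,1,1,1).

∂_2: C_2 → C_1 maps a triangle to the signed sum of its edges. For instance
  ∂EFJ = FJ − EJ + EF,
  ∂BLM = LM − BM + BL.
This gives a 27×18 integer matrix of rank 18; reducing to Smith normal form yields diagonal entries (1,1,1,1,1,1,1,1,1,1,1,1,1,1,1,1,1,2).

Now H_k = ker ∂_k / im ∂_{k+1}, so:

  H_0: rank C_0 − rank ∂_1 = 9 − 8 = 1, and the invariant factors of ∂_1 are all 1, so H_0 = Z.
  H_1: rank ker ∂_1 − rank ∂_2 = (27 − 8) − 18 = 1, and ∂_2 has invariant factor 2 > 1, so H_1 = Z ⊕ Z/2.
  H_2: rank ker ∂_2 − rank ∂_3 = (18 − 18) − 0 = 0, and there is no ∂_3, so H_2 = 0.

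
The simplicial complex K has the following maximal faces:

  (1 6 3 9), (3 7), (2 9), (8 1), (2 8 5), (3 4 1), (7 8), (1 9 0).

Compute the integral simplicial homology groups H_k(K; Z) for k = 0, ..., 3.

K has 10 vertices, 17 edges, 7 triangles, 1 3-simplex.
rank ∂_0 = 0, rank ∂_1 = 9 ⇒ b_0 = 10 − 0 − 9 = 1; all invariant factors of ∂_1 are 1 so no torsion. So H_0 ≅ Z.
rank ∂_1 = 9, rank ∂_2 = 6 ⇒ b_1 = 17 − 9 − 6 = 2; all invariant factors of ∂_2 are 1 so no torsion. So H_1 ≅ Z^2.
rank ∂_2 = 6, rank ∂_3 = 1 ⇒ b_2 = 7 − 6 − 1 = 0; all invariant factors of ∂_3 are 1 so no torsion. So H_2 ≅ 0.
rank ∂_3 = 1, rank ∂_4 = 0 ⇒ b_3 = 1 − 1 − 0 = 0. So H_3 ≅ 0.

H_0 ≅ Z,  H_1 ≅ Z^2,  H_2 = 0,  H_3 = 0.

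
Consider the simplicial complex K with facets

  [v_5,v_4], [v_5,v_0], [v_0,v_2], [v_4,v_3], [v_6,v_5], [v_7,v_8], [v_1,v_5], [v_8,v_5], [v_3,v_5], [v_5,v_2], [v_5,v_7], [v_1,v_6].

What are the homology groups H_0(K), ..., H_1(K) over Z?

Fix the vertex order v_0 < v_1 < v_2 < v_3 < v_4 < v_5 < v_6 < v_7 < v_8 and write every simplex with vertices in increasing order. Then dim K = 1 and the simplices of K are:

  0-simplices (9): [v_0], [v_1], [v_2], [v_3], [v_4], [v_5], [v_6], [v_7], [v_8]
  1-simplices (12): [v_0,v_2], [v_0,v_5], [v_1,v_5], [v_1,v_6], [v_2,v_5], [v_3,v_4], [v_3,v_5], [v_4,v_5], [v_5,v_6], [v_5,v_7], [v_5,v_8], [v_7,v_8]

Hence C_0 ≅ Z^9, C_1 ≅ Z^12.

Boundary ∂_1: C_1 → C_0 is given by ∂[p,q] = [q] − [p]. For instance
  ∂[v_5,v_8] = [v_8] − [v_5].
As a 9×12 matrix over Z this has rank 8, with invariant factors (1,1,1,1,1,1,1,1).

From H_k ≅ ker(∂_k) / im(∂_{k+1}) we obtain:

  H_0: rank C_0 − rank ∂_1 = 9 − 8 = 1, and the invariant factors of ∂_1 are all 1, so H_0 = Z.
  H_1: rank ker ∂_1 − rank ∂_2 = (12 − 8) − 0 = 4, and there is no ∂_2, so H_1 = Z^4.

As a check, the Euler characteristic is 9 − 12 = -3, which agrees with 1 − 4 = -3.
(K is a triangulation of a wedge of 4 circles.)

H_0 ≅ Z,  H_1 ≅ Z^4.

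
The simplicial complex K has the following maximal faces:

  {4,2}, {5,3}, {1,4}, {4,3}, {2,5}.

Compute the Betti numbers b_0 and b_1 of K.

b_0 = 1, b_1 = 1.

Take the total order 1 < 2 < 3 < 4 < 5 on the vertex set. Then K (dimension 1) consists of the simplices:

  0-simplices (5): [1], [2], [3], [4], [5]
  1-simplices (5): [1,4], [2,4], [2,5], [3,4], [3,5]

so the chain groups are C_0 ≅ Z^5, C_1 ≅ Z^5.

Boundary ∂_1: C_1 → C_0 is given by ∂[p,q] = [q] − [p]. For instance
  ∂[2,4] = [4] − [2].
The 5×5 boundary matrix has rank 4 and Smith normal form diag(1,1,1,1).

Now H_k = ker ∂_k / im ∂_{k+1}, so:

  H_0: rank C_0 − rank ∂_1 = 5 − 4 = 1, and the invariant factors of ∂_1 are all 1, so H_0 ≅ Z.
  H_1: rank ker ∂_1 − rank ∂_2 = (5 − 4) − 0 = 1, and there is no ∂_2, so H_1 ≅ Z.

Hence the Betti numbers are b_0 = 1, b_1 = 1.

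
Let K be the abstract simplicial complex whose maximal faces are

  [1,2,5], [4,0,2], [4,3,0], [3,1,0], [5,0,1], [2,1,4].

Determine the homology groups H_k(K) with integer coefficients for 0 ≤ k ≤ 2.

Order the vertices as 0 < 1 < 2 < 3 < 4 < 5. Listing each simplex with vertices in this order, K has dimension 2 with simplices:

  0-simplices (6): [0], [1], [2], [3], [4], [5]
  1-simplices (12): [0,1], [0,2], [0,3], [0,4], [0,5], [1,2], [1,3], [1,4], [1,5], [2,4], [2,5], [3,4]
  2-simplices (6): [0,1,3], [0,1,5], [0,2,4], [0,3,4], [1,2,4], [1,2,5]

Hence C_0 ≅ Z^6, C_1 ≅ Z^12, C_2 ≅ Z^6.

The boundary map ∂_1: C_1 → C_0 sends each edge [p,q] (with p < q) to q − p. For instance
  ∂[1,2] = [2] − [1].
This gives a 6×12 integer matrix of rank 5; reducing to Smith normal form yields diagonal entries (1,1,1,1,1).

∂_2: C_2 → C_1 sends each 2-simplex [p,q,r] to [q,r] − [p,r] + [p,q]. For instance
  ∂[0,1,5] = [1,5] − [0,5] + [0,1],
  ∂[1,2,5] = [2,5] − [1,5] + [1,2].
The 12×6 boundary matrix has rank 6 and Smith normal form diag(1,1,1,1,1,1).

From H_k ≅ ker(∂_k) / im(∂_{k+1}) we obtain:

  H_0: rank C_0 − rank ∂_1 = 6 − 5 = 1, and the invariant factors of ∂_1 are all 1, so H_0 = Z.
  H_1: rank ker ∂_1 − rank ∂_2 = (12 − 5) − 6 = 1, and the invariant factors of ∂_2 are all 1, so H_1 = Z.
  H_2: rank ker ∂_2 − rank ∂_3 = (6 − 6) − 0 = 0, and there is no ∂_3, so H_2 = 0.

(K is a triangulation of the cylinder S^1 x I.)

H_0 = Z,  H_1 = Z,  H_2 = 0.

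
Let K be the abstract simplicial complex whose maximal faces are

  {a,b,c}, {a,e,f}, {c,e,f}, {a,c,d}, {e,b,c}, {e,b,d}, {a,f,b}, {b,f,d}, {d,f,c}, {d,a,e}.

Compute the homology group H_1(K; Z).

Order the vertices as a < b < c < d < e < f. Listing each simplex with vertices in this order, K has dimension 2 with simplices:

  0-simplices (6): a, b, c, d, e, f
  1-simplices (15): ab, ac, ad, ae, af, bc, bd, be, bf, cd, ce, cf, de, df, ef
  2-simplices (10): abc, abf, acd, ade, aef, bce, bde, bdf, cdf, cef

giving chain groups C_0 ≅ Z^6, C_1 ≅ Z^15, C_2 ≅ Z^10.

The boundary map ∂_1: C_1 → C_0 is given by ∂[p,q] = [q] − [p]. For instance
  ∂df = f − d.
The resulting 6×15 matrix has rank 5, and its Smith normal form has invariant factors (1,1,1,1,1).

Boundary ∂_2: C_2 → C_1 acts by ∂[p,q,r] = [q,r] − [p,r] + [p,q]. For instance
  ∂aef = ef − af + ae,
  ∂abf = bf − af + ab.
The resulting 15×10 matrix has rank 10, and its Smith normal form has invariant factors (1,1,1,1,1,1,1,1,1,2).

Reading off H_k = ker ∂_k / im ∂_{k+1}:

  H_1: rank ker ∂_1 − rank ∂_2 = (15 − 5) − 10 = 0, and ∂_2 has invariant factor 2 > 1, so H_1 = Z/2Z.

H_1 = Z/2Z.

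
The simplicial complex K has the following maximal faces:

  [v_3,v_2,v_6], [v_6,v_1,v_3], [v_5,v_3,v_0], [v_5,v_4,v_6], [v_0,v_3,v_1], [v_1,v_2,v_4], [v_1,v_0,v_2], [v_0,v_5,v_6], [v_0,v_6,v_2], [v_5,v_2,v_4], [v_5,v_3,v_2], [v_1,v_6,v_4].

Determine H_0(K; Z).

H_0 ≅ Z.

Take the total order v_0 < v_1 < v_2 < v_3 < v_4 < v_5 < v_6 on the vertex set. Then K (dimension 2) consists of the simplices:

  0-simplices (7): [v_0], [v_1], [v_2], [v_3], [v_4], [v_5], [v_6]
  1-simplices (18): (18 of them)
  2-simplices (12): (12 of them)

Hence C_0 ≅ Z^7, C_1 ≅ Z^18, C_2 ≅ Z^12.

∂_1: C_1 → C_0 sends each edge [p,q] (with p < q) to q − p. For instance
  ∂[v_1,v_6] = [v_6] − [v_1].
This gives a 7×18 integer matrix of rank 6; reducing to Smith normal form yields diagonal entries (1,1,1,1,1,1).

∂_2: C_2 → C_1 maps a triangle to the signed sum of its edges. For instance
  ∂[v_0,v_1,v_3] = [v_1,v_3] − [v_0,v_3] + [v_0,v_1],
  ∂[v_0,v_1,v_2] = [v_1,v_2] − [v_0,v_2] + [v_0,v_1].
The resulting 18×12 matrix has rank 12, and its Smith normal form has invariant factors (1,1,1,1,1,1,1,1,1,1,1,2).

Reading off H_k = ker ∂_k / im ∂_{k+1}:

  H_0: rank C_0 − rank ∂_1 = 7 − 6 = 1, and the invariant factors of ∂_1 are all 1, so H_0 ≅ Z.

(K is a triangulation of the real projective plane RP^2.)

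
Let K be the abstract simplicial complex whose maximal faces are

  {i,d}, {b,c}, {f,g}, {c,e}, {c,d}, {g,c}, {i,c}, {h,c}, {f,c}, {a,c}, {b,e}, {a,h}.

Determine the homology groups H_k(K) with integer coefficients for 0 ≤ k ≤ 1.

H_0 ≅ Z,  H_1 ≅ Z^4.

Take the total order a < b < c < d < e < f < g < h < i on the vertex set. Then K (dimension 1) consists of the simplices:

  0-simplices (9): a, b, c, d, e, f, g, h, i
  1-simplices (12): ac, ah, bc, be, cd, ce, cf, cg, ch, ci, di, fg

giving chain groups C_0 ≅ Z^9, C_1 ≅ Z^12.

The boundary map ∂_1: C_1 → C_0 sends each edge [p,q] (with p < q) to q − p.
The 9×12 boundary matrix has rank 8 and Smith normal form diag(1,1,1,1,1,1,1,1).

Reading off H_k = ker ∂_k / im ∂_{k+1}:

  H_0: rank C_0 − rank ∂_1 = 9 − 8 = 1, and the invariant factors of ∂_1 are all 1, so H_0 ≅ Z.
  H_1: rank ker ∂_1 − rank ∂_2 = (12 − 8) − 0 = 4, and there is no ∂_2, so H_1 ≅ Z^4.

As a check, the Euler characteristic is 9 − 12 = -3, which agrees with 1 − 4 = -3.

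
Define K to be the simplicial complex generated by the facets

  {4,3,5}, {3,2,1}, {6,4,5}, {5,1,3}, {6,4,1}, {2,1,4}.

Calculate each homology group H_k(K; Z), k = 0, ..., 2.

K has 6 vertices, 12 edges, 6 triangles.
rank ∂_0 = 0, rank ∂_1 = 5 ⇒ b_0 = 6 − 0 − 5 = 1; all invariant factors of ∂_1 are 1 so no torsion. So H_0 = Z.
rank ∂_1 = 5, rank ∂_2 = 6 ⇒ b_1 = 12 − 5 − 6 = 1; all invariant factors of ∂_2 are 1 so no torsion. So H_1 = Z.
rank ∂_2 = 6, rank ∂_3 = 0 ⇒ b_2 = 6 − 6 − 0 = 0. So H_2 = 0.

H_0 = Z,  H_1 = Z,  H_2 = 0.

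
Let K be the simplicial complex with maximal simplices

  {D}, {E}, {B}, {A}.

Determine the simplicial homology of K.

H_0 ≅ Z^4.

Take the total order A < B < D < E on the vertex set. Then K (dimension 0) consists of the simplices:

  0-simplices (4): A, B, D, E

Hence C_0 ≅ Z^4.

Now H_k = ker ∂_k / im ∂_{k+1}, so:

  H_0: rank C_0 − rank ∂_1 = 4 − 0 = 4, and there is no ∂_1, so H_0 = Z^4.

(K is a triangulation of a set of 4 points.)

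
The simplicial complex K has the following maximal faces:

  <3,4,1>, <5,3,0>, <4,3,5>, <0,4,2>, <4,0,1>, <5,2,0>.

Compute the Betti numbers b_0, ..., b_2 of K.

b_0 = 1, b_1 = 1, b_2 = 0.

Fix the vertex order 0 < 1 < 2 < 3 < 4 < 5 and write every simplex with vertices in increasing order. Then dim K = 2 and the simplices of K are:

  0-simplices (6): [0], [1], [2], [3], [4], [5]
  1-simplices (12): [0,1], [0,2], [0,3], [0,4], [0,5], [1,3], [1,4], [2,4], [2,5], [3,4], [3,5], [4,5]
  2-simplices (6): [0,1,4], [0,2,4], [0,2,5], [0,3,5], [1,3,4], [3,4,5]

so the chain groups are C_0 ≅ Z^6, C_1 ≅ Z^12, C_2 ≅ Z^6.

Boundary ∂_1: C_1 → C_0 sends each edge [p,q] (with p < q) to q − p. For instance
  ∂[0,1] = [1] − [0].
The 6×12 boundary matrix has rank 5 and Smith normal form diag(1,1,1,1,1).

Boundary ∂_2: C_2 → C_1 acts by ∂[p,q,r] = [q,r] − [p,r] + [p,q]. For instance
  ∂[0,2,4] = [2,4] − [0,4] + [0,2],
  ∂[1,3,4] = [3,4] − [1,4] + [1,3].
As a 12×6 matrix over Z this has rank 6, with invariant factors (1,1,1,1,1,1).

Reading off H_k = ker ∂_k / im ∂_{k+1}:

  H_0: rank C_0 − rank ∂_1 = 6 − 5 = 1, and the invariant factors of ∂_1 are all 1, so H_0 = Z.
  H_1: rank ker ∂_1 − rank ∂_2 = (12 − 5) − 6 = 1, and the invariant factors of ∂_2 are all 1, so H_1 = Z.
  H_2: rank ker ∂_2 − rank ∂_3 = (6 − 6) − 0 = 0, and there is no ∂_3, so H_2 = 0.

As a check, the Euler characteristic is 6 − 12 + 6 = 0, which agrees with 1 − 1 + 0 = 0.
(K is a triangulation of the cylinder S^1 x I.)

Hence the Betti numbers are b_0 = 1, b_1 = 1, b_2 = 0.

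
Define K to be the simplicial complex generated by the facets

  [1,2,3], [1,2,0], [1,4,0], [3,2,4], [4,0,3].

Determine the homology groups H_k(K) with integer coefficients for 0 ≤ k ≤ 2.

H_0 = Z,  H_1 = Z,  H_2 = 0.

Order the vertices as 0 < 1 < 2 < 3 < 4. Listing each simplex with vertices in this order, K has dimension 2 with simplices:

  0-simplices (5): [0], [1], [2], [3], [4]
  1-simplices (10): [0,1], [0,2], [0,3], [0,4], [1,2], [1,3], [1,4], [2,3], [2,4], [3,4]
  2-simplices (5): [0,1,2], [0,1,4], [0,3,4], [1,2,3], [2,3,4]

Hence C_0 ≅ Z^5, C_1 ≅ Z^10, C_2 ≅ Z^5.

Boundary ∂_1: C_1 → C_0 maps an edge to its endpoints' difference, ∂[p,q] = q − p.
The 5×10 boundary matrix has rank 4 and Smith normal form diag(1,1,1,1).

Boundary ∂_2: C_2 → C_1 sends each 2-simplex [p,q,r] to [q,r] − [p,r] + [p,q]. For instance
  ∂[0,3,4] = [3,4] − [0,4] + [0,3],
  ∂[0,1,2] = [1,2] − [0,2] + [0,1].
The 10×5 boundary matrix has rank 5 and Smith normal form diag(1,1,1,1,1).

From H_k ≅ ker(∂_k) / im(∂_{k+1}) we obtain:

  H_0: rank C_0 − rank ∂_1 = 5 − 4 = 1, and the invariant factors of ∂_1 are all 1, so H_0 = Z.
  H_1: rank ker ∂_1 − rank ∂_2 = (10 − 4) − 5 = 1, and the invariant factors of ∂_2 are all 1, so H_1 = Z.
  H_2: rank ker ∂_2 − rank ∂_3 = (5 − 5) − 0 = 0, and there is no ∂_3, so H_2 = 0.

As a check, the Euler characteristic is 5 − 10 + 5 = 0, which agrees with 1 − 1 + 0 = 0.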